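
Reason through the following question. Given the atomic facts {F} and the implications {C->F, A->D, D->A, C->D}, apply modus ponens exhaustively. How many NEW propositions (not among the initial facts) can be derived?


Initial facts: {F}
Apply modus ponens to closure:
  (no implication fires)
Final known: {F}
New propositions: {(none)}
Count = 0

0


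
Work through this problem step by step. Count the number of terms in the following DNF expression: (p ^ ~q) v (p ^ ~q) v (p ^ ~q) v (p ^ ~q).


A DNF formula is a disjunction of terms (conjunctions).
Terms are separated by v.
Counting the disjuncts: 4 terms.

4


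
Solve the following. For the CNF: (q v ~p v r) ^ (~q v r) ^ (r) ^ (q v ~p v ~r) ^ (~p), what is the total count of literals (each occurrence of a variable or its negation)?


Counting literals in each clause:
Clause 1: 3 literal(s)
Clause 2: 2 literal(s)
Clause 3: 1 literal(s)
Clause 4: 3 literal(s)
Clause 5: 1 literal(s)
Total = 10

10


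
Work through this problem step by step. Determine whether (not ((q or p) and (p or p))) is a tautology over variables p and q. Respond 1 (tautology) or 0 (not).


Check all 4 assignments:
p=0, q=0: 1
p=0, q=1: 1
p=1, q=0: 0
p=1, q=1: 0
Satisfying count = 2/4.
Tautology iff count = 4: no.

0


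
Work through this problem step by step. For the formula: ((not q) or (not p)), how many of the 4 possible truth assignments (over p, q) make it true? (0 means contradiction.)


Check all 4 assignments:
p=0, q=0: 1
p=0, q=1: 1
p=1, q=0: 1
p=1, q=1: 0
Count of True = 3

3


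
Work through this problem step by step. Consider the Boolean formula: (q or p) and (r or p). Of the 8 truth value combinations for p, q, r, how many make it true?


Evaluate all 8 assignments for p, q, r:
p=0, q=0, r=0: 0
p=0, q=0, r=1: 0
p=0, q=1, r=0: 0
p=0, q=1, r=1: 1
p=1, q=0, r=0: 1
p=1, q=0, r=1: 1
p=1, q=1, r=0: 1
p=1, q=1, r=1: 1
Satisfying count = 5

5


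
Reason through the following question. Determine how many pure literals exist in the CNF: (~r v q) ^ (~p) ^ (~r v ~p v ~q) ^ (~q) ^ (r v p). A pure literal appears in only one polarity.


Check each variable for pure literal status:
p: mixed (not pure)
q: mixed (not pure)
r: mixed (not pure)
Pure literal count = 0

0


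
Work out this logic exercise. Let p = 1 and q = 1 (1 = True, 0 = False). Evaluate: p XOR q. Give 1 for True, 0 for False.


p = 1, q = 1
Operation: p XOR q
Evaluate: 1 XOR 1 = 0

0


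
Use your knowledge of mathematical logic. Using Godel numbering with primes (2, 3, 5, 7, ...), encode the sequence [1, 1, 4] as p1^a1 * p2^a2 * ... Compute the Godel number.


Encode each element as an exponent of the corresponding prime:
  2^1 = 2
  3^1 = 3
  5^4 = 625
Product = 2 * 3 * 625 = 3750

3750


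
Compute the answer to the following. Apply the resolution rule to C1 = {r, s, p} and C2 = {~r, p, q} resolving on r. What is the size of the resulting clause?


Remove r from C1 and ~r from C2.
C1 remainder: {s, p}
C2 remainder: {p, q}
Union (resolvent): {p, q, s}
Resolvent has 3 literal(s).

3


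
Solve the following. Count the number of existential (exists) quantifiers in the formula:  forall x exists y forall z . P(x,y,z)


Quantifier prefix: forall x exists y forall z
Mark each quantifier type:
  U E U
Universal count = 2, Existential count = 1
Asked for existential (exists) quantifiers: 1

1


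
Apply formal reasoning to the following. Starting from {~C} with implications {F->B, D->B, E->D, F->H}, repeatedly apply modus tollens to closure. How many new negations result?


Initial negated facts: {~C}
Apply modus tollens to closure:
  (no implication fires)
Final negated: {~C}
New negations: {(none)}
Count = 0

0


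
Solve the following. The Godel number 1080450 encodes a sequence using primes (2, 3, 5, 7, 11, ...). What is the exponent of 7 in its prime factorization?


Factorize 1080450 by dividing by 7 repeatedly.
Division steps: 7 divides 1080450 exactly 4 time(s).
Exponent of 7 = 4

4


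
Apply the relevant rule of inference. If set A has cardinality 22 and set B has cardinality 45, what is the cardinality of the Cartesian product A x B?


The Cartesian product A x B contains all ordered pairs (a, b).
|A x B| = |A| * |B| = 22 * 45 = 990

990


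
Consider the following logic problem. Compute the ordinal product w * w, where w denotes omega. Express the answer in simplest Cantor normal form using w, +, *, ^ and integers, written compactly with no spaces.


Compute w * w.
Ordinal * is associative and left-distributive over +, but NOT commutative; for finite n>1, n*w = w but w*n stays w*n.
w * w = w^2 by definition.
Result = w^2

w^2


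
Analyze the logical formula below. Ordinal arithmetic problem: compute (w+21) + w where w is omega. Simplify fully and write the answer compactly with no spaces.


Compute (w+21) + w.
Ordinal + is associative but NOT commutative; for finite n>0, n + w = w but w + n stays w+n.
(w+21) + w = w + (21+w) = w + w = w*2 (the finite tail 21 is absorbed by the right w).
Result = w*2

w*2


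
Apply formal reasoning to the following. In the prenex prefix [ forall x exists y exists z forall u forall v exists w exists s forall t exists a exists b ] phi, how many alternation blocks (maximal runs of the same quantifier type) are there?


Quantifier-type sequence: A E E A A E E A E E  (A=forall, E=exists)
Group into maximal same-type runs:
  Ax1 | Ex2 | Ax2 | Ex2 | Ax1 | Ex2
Number of blocks = 6

6


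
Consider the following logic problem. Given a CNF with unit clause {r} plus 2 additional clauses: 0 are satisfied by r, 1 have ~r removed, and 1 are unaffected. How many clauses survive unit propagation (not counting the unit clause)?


Satisfied (removed): 0
Shortened (remain): 1
Unchanged (remain): 1
Remaining = 1 + 1 = 2

2


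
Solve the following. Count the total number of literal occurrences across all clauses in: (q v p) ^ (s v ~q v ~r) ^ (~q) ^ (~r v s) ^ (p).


Counting literals in each clause:
Clause 1: 2 literal(s)
Clause 2: 3 literal(s)
Clause 3: 1 literal(s)
Clause 4: 2 literal(s)
Clause 5: 1 literal(s)
Total = 9

9


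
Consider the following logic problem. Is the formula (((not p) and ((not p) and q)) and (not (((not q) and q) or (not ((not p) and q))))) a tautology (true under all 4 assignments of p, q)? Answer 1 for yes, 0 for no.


Check all 4 assignments:
p=0, q=0: 0
p=0, q=1: 1
p=1, q=0: 0
p=1, q=1: 0
Satisfying count = 1/4.
Tautology iff count = 4: no.

0


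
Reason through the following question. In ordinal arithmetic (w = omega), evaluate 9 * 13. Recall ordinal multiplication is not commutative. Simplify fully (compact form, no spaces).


Compute 9 * 13.
Ordinal * is associative and left-distributive over +, but NOT commutative; for finite n>1, n*w = w but w*n stays w*n.
Both finite; ordinal * agrees with natural *: 9 * 13 = 117.
Result = 117

117


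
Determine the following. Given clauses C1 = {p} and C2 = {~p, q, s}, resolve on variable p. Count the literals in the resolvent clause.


Remove p from C1 and ~p from C2.
C1 remainder: {}
C2 remainder: {q, s}
Union (resolvent): {q, s}
Resolvent has 2 literal(s).

2


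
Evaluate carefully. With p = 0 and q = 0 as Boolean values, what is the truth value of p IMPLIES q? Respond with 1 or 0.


p = 0, q = 0
Operation: p IMPLIES q
Evaluate: 0 IMPLIES 0 = 1

1


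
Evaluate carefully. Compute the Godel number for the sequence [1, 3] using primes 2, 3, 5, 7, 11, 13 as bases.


Encode each element as an exponent of the corresponding prime:
  2^1 = 2
  3^3 = 27
Product = 2 * 27 = 54

54


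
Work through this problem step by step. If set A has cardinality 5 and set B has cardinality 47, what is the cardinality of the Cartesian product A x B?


The Cartesian product A x B contains all ordered pairs (a, b).
|A x B| = |A| * |B| = 5 * 47 = 235

235


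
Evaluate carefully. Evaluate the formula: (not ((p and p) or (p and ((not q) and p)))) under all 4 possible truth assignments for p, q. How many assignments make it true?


Check all 4 assignments:
p=0, q=0: 1
p=0, q=1: 1
p=1, q=0: 0
p=1, q=1: 0
Count of True = 2

2


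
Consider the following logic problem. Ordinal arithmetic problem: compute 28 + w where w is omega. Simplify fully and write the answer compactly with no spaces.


Compute 28 + w.
Ordinal + is associative but NOT commutative; for finite n>0, n + w = w but w + n stays w+n.
Any finite left addend is absorbed by w on the right: 28 + w = w.
Result = w

w


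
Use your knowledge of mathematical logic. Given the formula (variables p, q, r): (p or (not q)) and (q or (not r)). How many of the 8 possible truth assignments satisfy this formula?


Evaluate all 8 assignments for p, q, r:
p=0, q=0, r=0: 1
p=0, q=0, r=1: 0
p=0, q=1, r=0: 0
p=0, q=1, r=1: 0
p=1, q=0, r=0: 1
p=1, q=0, r=1: 0
p=1, q=1, r=0: 1
p=1, q=1, r=1: 1
Satisfying count = 4

4


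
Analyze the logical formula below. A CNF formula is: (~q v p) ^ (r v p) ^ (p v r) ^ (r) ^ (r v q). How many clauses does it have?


A CNF formula is a conjunction of clauses.
Clauses are separated by ^.
Counting the conjuncts: 5 clauses.

5


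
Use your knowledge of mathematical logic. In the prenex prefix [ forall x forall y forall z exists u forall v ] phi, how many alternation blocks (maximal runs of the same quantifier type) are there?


Quantifier-type sequence: A A A E A  (A=forall, E=exists)
Group into maximal same-type runs:
  Ax3 | Ex1 | Ax1
Number of blocks = 3

3


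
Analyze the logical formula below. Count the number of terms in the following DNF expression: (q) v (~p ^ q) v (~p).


A DNF formula is a disjunction of terms (conjunctions).
Terms are separated by v.
Counting the disjuncts: 3 terms.

3


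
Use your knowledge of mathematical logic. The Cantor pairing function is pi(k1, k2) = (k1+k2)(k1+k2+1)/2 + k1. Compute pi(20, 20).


k1 + k2 = 40
(k1+k2)(k1+k2+1)/2 = 40 * 41 / 2 = 820
pi = 820 + 20 = 840

840


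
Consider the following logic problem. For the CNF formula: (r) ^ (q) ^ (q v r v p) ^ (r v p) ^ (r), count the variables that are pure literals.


Check each variable for pure literal status:
p: pure positive
q: pure positive
r: pure positive
Pure literal count = 3

3


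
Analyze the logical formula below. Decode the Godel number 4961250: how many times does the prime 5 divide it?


Factorize 4961250 by dividing by 5 repeatedly.
Division steps: 5 divides 4961250 exactly 4 time(s).
Exponent of 5 = 4

4


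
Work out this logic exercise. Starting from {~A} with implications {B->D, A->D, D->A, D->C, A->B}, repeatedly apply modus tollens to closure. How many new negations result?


Initial negated facts: {~A}
Apply modus tollens to closure:
  ~A and D->A  =>  ~D
  ~D and B->D  =>  ~B
Final negated: {~A, ~B, ~D}
New negations: {~B, ~D}
Count = 2

2


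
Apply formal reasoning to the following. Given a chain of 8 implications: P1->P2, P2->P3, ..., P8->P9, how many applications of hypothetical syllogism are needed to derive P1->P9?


With 8 implications in a chain connecting 9 propositions:
P1->P2, P2->P3, ..., P8->P9
Steps needed = (number of implications) - 1 = 8 - 1 = 7

7


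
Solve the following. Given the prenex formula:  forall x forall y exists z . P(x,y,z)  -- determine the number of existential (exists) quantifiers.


Quantifier prefix: forall x forall y exists z
Mark each quantifier type:
  U U E
Universal count = 2, Existential count = 1
Asked for existential (exists) quantifiers: 1

1


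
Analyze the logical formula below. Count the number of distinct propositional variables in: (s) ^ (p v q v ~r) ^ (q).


Identify each variable that appears in the formula.
Variables found: p, q, r, s
Count = 4

4


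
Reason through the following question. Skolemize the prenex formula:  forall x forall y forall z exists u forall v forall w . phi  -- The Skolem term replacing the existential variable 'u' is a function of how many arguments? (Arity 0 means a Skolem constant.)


Quantifier prefix: forall x forall y forall z exists u forall v forall w
'u' is existentially quantified at position 4.
Universal variables preceding it: x, y, z
Skolem function arity = 3

3


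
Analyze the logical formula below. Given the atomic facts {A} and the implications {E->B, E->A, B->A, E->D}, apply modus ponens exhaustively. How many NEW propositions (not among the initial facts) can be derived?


Initial facts: {A}
Apply modus ponens to closure:
  (no implication fires)
Final known: {A}
New propositions: {(none)}
Count = 0

0


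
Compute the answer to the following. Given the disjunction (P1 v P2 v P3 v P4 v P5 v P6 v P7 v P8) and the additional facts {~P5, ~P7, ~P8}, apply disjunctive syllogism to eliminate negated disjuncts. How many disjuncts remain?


Original disjuncts (8): P1, P2, P3, P4, P5, P6, P7, P8
Negated (eliminate): ~P5, ~P7, ~P8
Remaining disjuncts: P1, P2, P3, P4, P6
Count = 8 - 3 = 5

5


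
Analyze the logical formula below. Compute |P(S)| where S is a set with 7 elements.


The power set of a set with n elements has 2^n elements.
|P(S)| = 2^7 = 128

128


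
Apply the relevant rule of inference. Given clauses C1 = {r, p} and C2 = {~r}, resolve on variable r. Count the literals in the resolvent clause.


Remove r from C1 and ~r from C2.
C1 remainder: {p}
C2 remainder: {}
Union (resolvent): {p}
Resolvent has 1 literal(s).

1


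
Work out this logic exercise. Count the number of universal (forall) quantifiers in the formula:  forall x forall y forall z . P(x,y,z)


Quantifier prefix: forall x forall y forall z
Mark each quantifier type:
  U U U
Universal count = 3, Existential count = 0
Asked for universal (forall) quantifiers: 3

3


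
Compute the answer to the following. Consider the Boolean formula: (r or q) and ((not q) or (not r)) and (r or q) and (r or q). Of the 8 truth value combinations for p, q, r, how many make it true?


Evaluate all 8 assignments for p, q, r:
p=0, q=0, r=0: 0
p=0, q=0, r=1: 1
p=0, q=1, r=0: 1
p=0, q=1, r=1: 0
p=1, q=0, r=0: 0
p=1, q=0, r=1: 1
p=1, q=1, r=0: 1
p=1, q=1, r=1: 0
Satisfying count = 4

4


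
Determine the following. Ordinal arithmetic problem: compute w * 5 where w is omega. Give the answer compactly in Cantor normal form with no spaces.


Compute w * 5.
Ordinal * is associative and left-distributive over +, but NOT commutative; for finite n>1, n*w = w but w*n stays w*n.
w * 5 means 5 copies of w concatenated: w*5.
Result = w*5

w*5


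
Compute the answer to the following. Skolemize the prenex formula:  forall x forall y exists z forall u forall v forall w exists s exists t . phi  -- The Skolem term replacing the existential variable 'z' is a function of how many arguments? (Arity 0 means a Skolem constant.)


Quantifier prefix: forall x forall y exists z forall u forall v forall w exists s exists t
'z' is existentially quantified at position 3.
Universal variables preceding it: x, y
Skolem function arity = 2

2


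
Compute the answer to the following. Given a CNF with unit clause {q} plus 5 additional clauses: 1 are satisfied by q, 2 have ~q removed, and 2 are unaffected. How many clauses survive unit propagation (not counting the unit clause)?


Satisfied (removed): 1
Shortened (remain): 2
Unchanged (remain): 2
Remaining = 2 + 2 = 4

4


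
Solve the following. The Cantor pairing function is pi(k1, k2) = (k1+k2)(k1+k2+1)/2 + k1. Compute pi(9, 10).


k1 + k2 = 19
(k1+k2)(k1+k2+1)/2 = 19 * 20 / 2 = 190
pi = 190 + 9 = 199

199


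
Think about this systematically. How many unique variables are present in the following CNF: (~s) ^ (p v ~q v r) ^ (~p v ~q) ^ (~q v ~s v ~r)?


Identify each variable that appears in the formula.
Variables found: p, q, r, s
Count = 4

4


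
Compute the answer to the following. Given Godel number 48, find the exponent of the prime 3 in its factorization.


Factorize 48 by dividing by 3 repeatedly.
Division steps: 3 divides 48 exactly 1 time(s).
Exponent of 3 = 1

1


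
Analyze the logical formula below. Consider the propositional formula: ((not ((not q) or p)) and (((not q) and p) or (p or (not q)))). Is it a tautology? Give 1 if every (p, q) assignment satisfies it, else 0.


Check all 4 assignments:
p=0, q=0: 0
p=0, q=1: 0
p=1, q=0: 0
p=1, q=1: 0
Satisfying count = 0/4.
Tautology iff count = 4: no.

0


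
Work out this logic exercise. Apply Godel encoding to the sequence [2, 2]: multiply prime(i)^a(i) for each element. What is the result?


Encode each element as an exponent of the corresponding prime:
  2^2 = 4
  3^2 = 9
Product = 4 * 9 = 36

36


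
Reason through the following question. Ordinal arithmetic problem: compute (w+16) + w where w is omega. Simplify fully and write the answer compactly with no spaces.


Compute (w+16) + w.
Ordinal + is associative but NOT commutative; for finite n>0, n + w = w but w + n stays w+n.
(w+16) + w = w + (16+w) = w + w = w*2 (the finite tail 16 is absorbed by the right w).
Result = w*2

w*2


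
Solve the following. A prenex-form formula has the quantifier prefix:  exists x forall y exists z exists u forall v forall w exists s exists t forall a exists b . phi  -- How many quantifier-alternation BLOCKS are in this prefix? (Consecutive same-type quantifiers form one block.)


Quantifier-type sequence: E A E E A A E E A E  (A=forall, E=exists)
Group into maximal same-type runs:
  Ex1 | Ax1 | Ex2 | Ax2 | Ex2 | Ax1 | Ex1
Number of blocks = 7

7


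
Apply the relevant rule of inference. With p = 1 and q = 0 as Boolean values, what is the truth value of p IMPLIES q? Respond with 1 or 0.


p = 1, q = 0
Operation: p IMPLIES q
Evaluate: 1 IMPLIES 0 = 0

0


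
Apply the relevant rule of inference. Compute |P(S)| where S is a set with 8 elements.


The power set of a set with n elements has 2^n elements.
|P(S)| = 2^8 = 256

256


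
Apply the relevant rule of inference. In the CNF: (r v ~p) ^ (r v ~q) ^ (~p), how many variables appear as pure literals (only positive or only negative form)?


Check each variable for pure literal status:
p: pure negative
q: pure negative
r: pure positive
Pure literal count = 3

3


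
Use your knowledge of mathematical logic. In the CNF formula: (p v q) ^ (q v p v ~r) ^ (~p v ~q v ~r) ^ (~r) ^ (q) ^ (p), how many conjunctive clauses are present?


A CNF formula is a conjunction of clauses.
Clauses are separated by ^.
Counting the conjuncts: 6 clauses.

6


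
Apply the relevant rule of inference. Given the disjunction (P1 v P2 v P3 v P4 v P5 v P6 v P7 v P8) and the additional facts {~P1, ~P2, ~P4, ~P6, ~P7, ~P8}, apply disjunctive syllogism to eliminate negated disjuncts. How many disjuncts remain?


Original disjuncts (8): P1, P2, P3, P4, P5, P6, P7, P8
Negated (eliminate): ~P1, ~P2, ~P4, ~P6, ~P7, ~P8
Remaining disjuncts: P3, P5
Count = 8 - 6 = 2

2


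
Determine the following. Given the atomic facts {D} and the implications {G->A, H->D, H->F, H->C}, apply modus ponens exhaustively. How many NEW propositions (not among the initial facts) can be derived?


Initial facts: {D}
Apply modus ponens to closure:
  (no implication fires)
Final known: {D}
New propositions: {(none)}
Count = 0

0


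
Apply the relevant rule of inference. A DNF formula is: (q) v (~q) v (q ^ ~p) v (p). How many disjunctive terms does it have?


A DNF formula is a disjunction of terms (conjunctions).
Terms are separated by v.
Counting the disjuncts: 4 terms.

4


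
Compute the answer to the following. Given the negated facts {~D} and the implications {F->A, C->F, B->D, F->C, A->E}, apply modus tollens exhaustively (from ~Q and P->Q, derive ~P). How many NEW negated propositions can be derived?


Initial negated facts: {~D}
Apply modus tollens to closure:
  ~D and B->D  =>  ~B
Final negated: {~B, ~D}
New negations: {~B}
Count = 1

1


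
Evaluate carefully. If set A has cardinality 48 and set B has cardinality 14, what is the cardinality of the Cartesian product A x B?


The Cartesian product A x B contains all ordered pairs (a, b).
|A x B| = |A| * |B| = 48 * 14 = 672

672


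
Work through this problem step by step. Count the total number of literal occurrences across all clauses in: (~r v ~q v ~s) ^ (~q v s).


Counting literals in each clause:
Clause 1: 3 literal(s)
Clause 2: 2 literal(s)
Total = 5

5


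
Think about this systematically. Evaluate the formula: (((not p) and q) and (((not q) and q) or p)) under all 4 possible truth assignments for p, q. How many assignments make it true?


Check all 4 assignments:
p=0, q=0: 0
p=0, q=1: 0
p=1, q=0: 0
p=1, q=1: 0
Count of True = 0

0


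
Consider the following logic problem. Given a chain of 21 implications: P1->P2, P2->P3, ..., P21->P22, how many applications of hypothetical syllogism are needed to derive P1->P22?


With 21 implications in a chain connecting 22 propositions:
P1->P2, P2->P3, ..., P21->P22
Steps needed = (number of implications) - 1 = 21 - 1 = 20

20


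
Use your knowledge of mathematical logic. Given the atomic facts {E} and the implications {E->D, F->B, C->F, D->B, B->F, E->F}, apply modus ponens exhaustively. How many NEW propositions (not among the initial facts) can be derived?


Initial facts: {E}
Apply modus ponens to closure:
  E and E->D  =>  D
  D and D->B  =>  B
  B and B->F  =>  F
Final known: {B, D, E, F}
New propositions: {B, D, F}
Count = 3

3


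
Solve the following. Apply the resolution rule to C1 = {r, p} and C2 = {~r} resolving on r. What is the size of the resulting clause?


Remove r from C1 and ~r from C2.
C1 remainder: {p}
C2 remainder: {}
Union (resolvent): {p}
Resolvent has 1 literal(s).

1


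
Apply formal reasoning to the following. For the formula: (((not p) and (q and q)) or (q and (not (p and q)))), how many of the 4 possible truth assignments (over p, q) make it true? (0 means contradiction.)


Check all 4 assignments:
p=0, q=0: 0
p=0, q=1: 1
p=1, q=0: 0
p=1, q=1: 0
Count of True = 1

1


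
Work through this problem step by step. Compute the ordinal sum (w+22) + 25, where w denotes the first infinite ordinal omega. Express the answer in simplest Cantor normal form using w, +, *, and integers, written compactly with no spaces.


Compute (w+22) + 25.
Ordinal + is associative but NOT commutative; for finite n>0, n + w = w but w + n stays w+n.
By associativity: (w+22) + 25 = w + (22+25) = w+47.
Result = w+47

w+47


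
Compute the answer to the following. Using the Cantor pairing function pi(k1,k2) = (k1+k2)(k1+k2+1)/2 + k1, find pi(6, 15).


k1 + k2 = 21
(k1+k2)(k1+k2+1)/2 = 21 * 22 / 2 = 231
pi = 231 + 6 = 237

237


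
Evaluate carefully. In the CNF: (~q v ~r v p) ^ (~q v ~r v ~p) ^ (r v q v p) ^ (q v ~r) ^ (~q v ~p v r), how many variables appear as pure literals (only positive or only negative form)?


Check each variable for pure literal status:
p: mixed (not pure)
q: mixed (not pure)
r: mixed (not pure)
Pure literal count = 0

0


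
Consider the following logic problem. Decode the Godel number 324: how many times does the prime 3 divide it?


Factorize 324 by dividing by 3 repeatedly.
Division steps: 3 divides 324 exactly 4 time(s).
Exponent of 3 = 4

4


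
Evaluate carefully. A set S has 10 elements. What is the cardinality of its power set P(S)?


The power set of a set with n elements has 2^n elements.
|P(S)| = 2^10 = 1024

1024


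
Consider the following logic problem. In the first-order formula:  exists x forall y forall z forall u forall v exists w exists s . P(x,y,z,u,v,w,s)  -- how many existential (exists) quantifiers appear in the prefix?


Quantifier prefix: exists x forall y forall z forall u forall v exists w exists s
Mark each quantifier type:
  E U U U U E E
Universal count = 4, Existential count = 3
Asked for existential (exists) quantifiers: 3

3


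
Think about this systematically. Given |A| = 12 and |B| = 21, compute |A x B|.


The Cartesian product A x B contains all ordered pairs (a, b).
|A x B| = |A| * |B| = 12 * 21 = 252

252


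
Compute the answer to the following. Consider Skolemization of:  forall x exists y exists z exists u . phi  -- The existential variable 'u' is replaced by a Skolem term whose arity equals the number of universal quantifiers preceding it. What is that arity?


Quantifier prefix: forall x exists y exists z exists u
'u' is existentially quantified at position 4.
Universal variables preceding it: x
Skolem function arity = 1

1


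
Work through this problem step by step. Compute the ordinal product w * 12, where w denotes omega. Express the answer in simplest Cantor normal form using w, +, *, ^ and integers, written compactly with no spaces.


Compute w * 12.
Ordinal * is associative and left-distributive over +, but NOT commutative; for finite n>1, n*w = w but w*n stays w*n.
w * 12 means 12 copies of w concatenated: w*12.
Result = w*12

w*12


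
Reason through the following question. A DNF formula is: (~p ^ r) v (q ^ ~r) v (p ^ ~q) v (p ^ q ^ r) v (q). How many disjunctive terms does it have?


A DNF formula is a disjunction of terms (conjunctions).
Terms are separated by v.
Counting the disjuncts: 5 terms.

5


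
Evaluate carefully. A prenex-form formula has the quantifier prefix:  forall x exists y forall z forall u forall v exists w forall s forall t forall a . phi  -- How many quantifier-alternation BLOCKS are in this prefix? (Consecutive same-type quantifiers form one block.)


Quantifier-type sequence: A E A A A E A A A  (A=forall, E=exists)
Group into maximal same-type runs:
  Ax1 | Ex1 | Ax3 | Ex1 | Ax3
Number of blocks = 5

5


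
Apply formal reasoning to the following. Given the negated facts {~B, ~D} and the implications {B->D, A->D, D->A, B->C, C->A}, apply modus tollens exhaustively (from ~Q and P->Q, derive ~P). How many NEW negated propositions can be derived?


Initial negated facts: {~B, ~D}
Apply modus tollens to closure:
  ~D and A->D  =>  ~A
  ~A and C->A  =>  ~C
Final negated: {~A, ~B, ~C, ~D}
New negations: {~A, ~C}
Count = 2

2


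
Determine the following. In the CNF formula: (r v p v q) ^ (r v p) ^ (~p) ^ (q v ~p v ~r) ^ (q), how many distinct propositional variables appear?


Identify each variable that appears in the formula.
Variables found: p, q, r
Count = 3

3


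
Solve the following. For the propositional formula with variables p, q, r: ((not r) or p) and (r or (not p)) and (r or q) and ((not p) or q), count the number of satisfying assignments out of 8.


Evaluate all 8 assignments for p, q, r:
p=0, q=0, r=0: 0
p=0, q=0, r=1: 0
p=0, q=1, r=0: 1
p=0, q=1, r=1: 0
p=1, q=0, r=0: 0
p=1, q=0, r=1: 0
p=1, q=1, r=0: 0
p=1, q=1, r=1: 1
Satisfying count = 2

2


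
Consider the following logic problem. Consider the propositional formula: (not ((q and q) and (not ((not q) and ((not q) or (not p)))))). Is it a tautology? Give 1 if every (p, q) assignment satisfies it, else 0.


Check all 4 assignments:
p=0, q=0: 1
p=0, q=1: 0
p=1, q=0: 1
p=1, q=1: 0
Satisfying count = 2/4.
Tautology iff count = 4: no.

0


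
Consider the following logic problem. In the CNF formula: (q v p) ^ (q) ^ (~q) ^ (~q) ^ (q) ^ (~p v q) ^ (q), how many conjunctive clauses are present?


A CNF formula is a conjunction of clauses.
Clauses are separated by ^.
Counting the conjuncts: 7 clauses.

7


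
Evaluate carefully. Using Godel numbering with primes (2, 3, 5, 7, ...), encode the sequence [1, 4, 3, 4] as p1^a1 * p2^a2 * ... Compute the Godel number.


Encode each element as an exponent of the corresponding prime:
  2^1 = 2
  3^4 = 81
  5^3 = 125
  7^4 = 2401
Product = 2 * 81 * 125 * 2401 = 48620250

48620250


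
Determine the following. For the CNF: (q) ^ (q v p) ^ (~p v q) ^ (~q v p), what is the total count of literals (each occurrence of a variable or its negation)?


Counting literals in each clause:
Clause 1: 1 literal(s)
Clause 2: 2 literal(s)
Clause 3: 2 literal(s)
Clause 4: 2 literal(s)
Total = 7

7


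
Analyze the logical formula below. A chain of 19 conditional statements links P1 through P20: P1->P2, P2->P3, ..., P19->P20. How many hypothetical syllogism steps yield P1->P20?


With 19 implications in a chain connecting 20 propositions:
P1->P2, P2->P3, ..., P19->P20
Steps needed = (number of implications) - 1 = 19 - 1 = 18

18


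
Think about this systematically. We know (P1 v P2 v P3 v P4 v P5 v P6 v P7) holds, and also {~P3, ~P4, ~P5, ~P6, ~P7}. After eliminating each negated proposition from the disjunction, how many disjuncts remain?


Original disjuncts (7): P1, P2, P3, P4, P5, P6, P7
Negated (eliminate): ~P3, ~P4, ~P5, ~P6, ~P7
Remaining disjuncts: P1, P2
Count = 7 - 5 = 2

2


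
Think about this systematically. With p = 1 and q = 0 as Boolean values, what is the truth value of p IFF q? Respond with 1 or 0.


p = 1, q = 0
Operation: p IFF q
Evaluate: 1 IFF 0 = 0

0


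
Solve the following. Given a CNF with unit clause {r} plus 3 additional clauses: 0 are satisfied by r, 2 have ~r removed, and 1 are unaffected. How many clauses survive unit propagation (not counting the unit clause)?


Satisfied (removed): 0
Shortened (remain): 2
Unchanged (remain): 1
Remaining = 2 + 1 = 3

3


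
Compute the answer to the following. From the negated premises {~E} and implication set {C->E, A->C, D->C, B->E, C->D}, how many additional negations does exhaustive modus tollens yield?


Initial negated facts: {~E}
Apply modus tollens to closure:
  ~E and C->E  =>  ~C
  ~C and A->C  =>  ~A
  ~C and D->C  =>  ~D
  ~E and B->E  =>  ~B
Final negated: {~A, ~B, ~C, ~D, ~E}
New negations: {~A, ~B, ~C, ~D}
Count = 4

4


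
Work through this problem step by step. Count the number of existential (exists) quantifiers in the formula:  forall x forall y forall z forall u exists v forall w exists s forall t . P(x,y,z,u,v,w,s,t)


Quantifier prefix: forall x forall y forall z forall u exists v forall w exists s forall t
Mark each quantifier type:
  U U U U E U E U
Universal count = 6, Existential count = 2
Asked for existential (exists) quantifiers: 2

2


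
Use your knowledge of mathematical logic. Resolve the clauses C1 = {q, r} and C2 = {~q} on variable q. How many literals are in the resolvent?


Remove q from C1 and ~q from C2.
C1 remainder: {r}
C2 remainder: {}
Union (resolvent): {r}
Resolvent has 1 literal(s).

1


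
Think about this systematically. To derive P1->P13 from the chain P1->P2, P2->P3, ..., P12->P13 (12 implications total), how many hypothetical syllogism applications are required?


With 12 implications in a chain connecting 13 propositions:
P1->P2, P2->P3, ..., P12->P13
Steps needed = (number of implications) - 1 = 12 - 1 = 11

11


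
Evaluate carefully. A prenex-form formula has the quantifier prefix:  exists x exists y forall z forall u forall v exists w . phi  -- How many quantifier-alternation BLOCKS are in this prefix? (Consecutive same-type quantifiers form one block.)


Quantifier-type sequence: E E A A A E  (A=forall, E=exists)
Group into maximal same-type runs:
  Ex2 | Ax3 | Ex1
Number of blocks = 3

3


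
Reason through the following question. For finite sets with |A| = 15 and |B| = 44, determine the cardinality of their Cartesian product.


The Cartesian product A x B contains all ordered pairs (a, b).
|A x B| = |A| * |B| = 15 * 44 = 660

660


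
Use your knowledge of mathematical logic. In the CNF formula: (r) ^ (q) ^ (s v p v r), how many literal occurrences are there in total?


Counting literals in each clause:
Clause 1: 1 literal(s)
Clause 2: 1 literal(s)
Clause 3: 3 literal(s)
Total = 5

5


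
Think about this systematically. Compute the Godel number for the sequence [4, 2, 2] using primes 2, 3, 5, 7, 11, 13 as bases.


Encode each element as an exponent of the corresponding prime:
  2^4 = 16
  3^2 = 9
  5^2 = 25
Product = 16 * 9 * 25 = 3600

3600


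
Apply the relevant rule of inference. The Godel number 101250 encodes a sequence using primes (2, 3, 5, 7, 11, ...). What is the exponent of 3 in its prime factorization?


Factorize 101250 by dividing by 3 repeatedly.
Division steps: 3 divides 101250 exactly 4 time(s).
Exponent of 3 = 4

4


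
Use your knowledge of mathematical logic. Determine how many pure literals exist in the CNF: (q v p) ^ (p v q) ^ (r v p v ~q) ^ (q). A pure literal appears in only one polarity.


Check each variable for pure literal status:
p: pure positive
q: mixed (not pure)
r: pure positive
Pure literal count = 2

2


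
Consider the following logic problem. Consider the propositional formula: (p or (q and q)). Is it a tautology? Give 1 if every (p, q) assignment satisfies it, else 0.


Check all 4 assignments:
p=0, q=0: 0
p=0, q=1: 1
p=1, q=0: 1
p=1, q=1: 1
Satisfying count = 3/4.
Tautology iff count = 4: no.

0


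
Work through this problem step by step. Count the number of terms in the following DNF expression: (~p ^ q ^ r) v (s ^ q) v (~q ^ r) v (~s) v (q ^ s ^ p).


A DNF formula is a disjunction of terms (conjunctions).
Terms are separated by v.
Counting the disjuncts: 5 terms.

5


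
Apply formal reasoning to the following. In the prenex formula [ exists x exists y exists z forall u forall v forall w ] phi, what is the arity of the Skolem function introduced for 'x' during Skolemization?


Quantifier prefix: exists x exists y exists z forall u forall v forall w
'x' is existentially quantified at position 1.
No universal quantifiers precede it.
Skolem function arity = 0 (a Skolem constant)

0


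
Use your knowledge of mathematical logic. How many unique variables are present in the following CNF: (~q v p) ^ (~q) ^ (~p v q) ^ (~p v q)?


Identify each variable that appears in the formula.
Variables found: p, q
Count = 2

2


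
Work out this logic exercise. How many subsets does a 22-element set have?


The power set of a set with n elements has 2^n elements.
|P(S)| = 2^22 = 4194304

4194304


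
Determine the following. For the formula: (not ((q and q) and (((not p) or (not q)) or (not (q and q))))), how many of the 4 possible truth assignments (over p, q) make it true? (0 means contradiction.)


Check all 4 assignments:
p=0, q=0: 1
p=0, q=1: 0
p=1, q=0: 1
p=1, q=1: 1
Count of True = 3

3


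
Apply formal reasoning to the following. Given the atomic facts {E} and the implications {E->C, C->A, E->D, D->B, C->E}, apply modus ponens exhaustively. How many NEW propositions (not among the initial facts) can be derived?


Initial facts: {E}
Apply modus ponens to closure:
  E and E->C  =>  C
  C and C->A  =>  A
  E and E->D  =>  D
  D and D->B  =>  B
Final known: {A, B, C, D, E}
New propositions: {A, B, C, D}
Count = 4

4


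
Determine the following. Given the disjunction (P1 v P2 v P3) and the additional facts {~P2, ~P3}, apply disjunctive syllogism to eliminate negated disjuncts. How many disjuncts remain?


Original disjuncts (3): P1, P2, P3
Negated (eliminate): ~P2, ~P3
Remaining disjuncts: P1
Count = 3 - 2 = 1

1


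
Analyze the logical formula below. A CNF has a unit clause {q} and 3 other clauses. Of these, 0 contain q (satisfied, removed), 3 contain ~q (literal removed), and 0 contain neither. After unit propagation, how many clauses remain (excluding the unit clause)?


Satisfied (removed): 0
Shortened (remain): 3
Unchanged (remain): 0
Remaining = 3 + 0 = 3

3


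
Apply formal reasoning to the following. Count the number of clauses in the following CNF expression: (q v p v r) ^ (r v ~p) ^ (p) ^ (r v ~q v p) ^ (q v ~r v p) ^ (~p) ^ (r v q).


A CNF formula is a conjunction of clauses.
Clauses are separated by ^.
Counting the conjuncts: 7 clauses.

7


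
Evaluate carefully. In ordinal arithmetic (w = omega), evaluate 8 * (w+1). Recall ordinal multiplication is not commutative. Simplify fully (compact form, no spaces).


Compute 8 * (w+1).
Ordinal * is associative and left-distributive over +, but NOT commutative; for finite n>1, n*w = w but w*n stays w*n.
By left-distributivity: 8 * (w+1) = 8*w + 8*1 = w + 8 = w+8.
Result = w+8

w+8


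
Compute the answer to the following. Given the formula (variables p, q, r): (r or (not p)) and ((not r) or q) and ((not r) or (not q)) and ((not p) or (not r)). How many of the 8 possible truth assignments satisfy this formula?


Evaluate all 8 assignments for p, q, r:
p=0, q=0, r=0: 1
p=0, q=0, r=1: 0
p=0, q=1, r=0: 1
p=0, q=1, r=1: 0
p=1, q=0, r=0: 0
p=1, q=0, r=1: 0
p=1, q=1, r=0: 0
p=1, q=1, r=1: 0
Satisfying count = 2

2


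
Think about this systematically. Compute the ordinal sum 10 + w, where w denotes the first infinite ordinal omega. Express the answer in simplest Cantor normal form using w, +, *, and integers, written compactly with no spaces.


Compute 10 + w.
Ordinal + is associative but NOT commutative; for finite n>0, n + w = w but w + n stays w+n.
Any finite left addend is absorbed by w on the right: 10 + w = w.
Result = w

w


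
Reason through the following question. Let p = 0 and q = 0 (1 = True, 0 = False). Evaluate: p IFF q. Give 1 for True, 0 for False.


p = 0, q = 0
Operation: p IFF q
Evaluate: 0 IFF 0 = 1

1


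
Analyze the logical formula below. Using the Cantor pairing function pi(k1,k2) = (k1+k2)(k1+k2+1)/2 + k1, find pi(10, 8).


k1 + k2 = 18
(k1+k2)(k1+k2+1)/2 = 18 * 19 / 2 = 171
pi = 171 + 10 = 181

181


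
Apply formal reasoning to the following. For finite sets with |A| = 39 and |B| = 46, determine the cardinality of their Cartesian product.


The Cartesian product A x B contains all ordered pairs (a, b).
|A x B| = |A| * |B| = 39 * 46 = 1794

1794


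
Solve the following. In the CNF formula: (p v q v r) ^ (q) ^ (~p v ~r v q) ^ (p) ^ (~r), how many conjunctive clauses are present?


A CNF formula is a conjunction of clauses.
Clauses are separated by ^.
Counting the conjuncts: 5 clauses.

5


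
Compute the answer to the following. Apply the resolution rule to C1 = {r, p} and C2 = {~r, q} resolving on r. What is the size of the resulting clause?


Remove r from C1 and ~r from C2.
C1 remainder: {p}
C2 remainder: {q}
Union (resolvent): {p, q}
Resolvent has 2 literal(s).

2


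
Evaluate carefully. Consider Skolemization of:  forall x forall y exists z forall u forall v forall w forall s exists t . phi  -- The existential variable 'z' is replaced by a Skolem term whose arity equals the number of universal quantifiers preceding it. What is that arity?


Quantifier prefix: forall x forall y exists z forall u forall v forall w forall s exists t
'z' is existentially quantified at position 3.
Universal variables preceding it: x, y
Skolem function arity = 2

2


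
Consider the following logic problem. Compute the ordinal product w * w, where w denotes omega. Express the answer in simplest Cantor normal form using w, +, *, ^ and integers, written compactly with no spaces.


Compute w * w.
Ordinal * is associative and left-distributive over +, but NOT commutative; for finite n>1, n*w = w but w*n stays w*n.
w * w = w^2 by definition.
Result = w^2

w^2


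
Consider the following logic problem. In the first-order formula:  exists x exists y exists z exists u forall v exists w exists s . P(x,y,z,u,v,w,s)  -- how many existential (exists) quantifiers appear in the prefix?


Quantifier prefix: exists x exists y exists z exists u forall v exists w exists s
Mark each quantifier type:
  E E E E U E E
Universal count = 1, Existential count = 6
Asked for existential (exists) quantifiers: 6

6


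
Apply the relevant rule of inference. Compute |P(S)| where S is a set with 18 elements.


The power set of a set with n elements has 2^n elements.
|P(S)| = 2^18 = 262144

262144


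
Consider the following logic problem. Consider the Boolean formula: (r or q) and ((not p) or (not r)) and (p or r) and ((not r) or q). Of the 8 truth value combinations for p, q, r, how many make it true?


Evaluate all 8 assignments for p, q, r:
p=0, q=0, r=0: 0
p=0, q=0, r=1: 0
p=0, q=1, r=0: 0
p=0, q=1, r=1: 1
p=1, q=0, r=0: 0
p=1, q=0, r=1: 0
p=1, q=1, r=0: 1
p=1, q=1, r=1: 0
Satisfying count = 2

2
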